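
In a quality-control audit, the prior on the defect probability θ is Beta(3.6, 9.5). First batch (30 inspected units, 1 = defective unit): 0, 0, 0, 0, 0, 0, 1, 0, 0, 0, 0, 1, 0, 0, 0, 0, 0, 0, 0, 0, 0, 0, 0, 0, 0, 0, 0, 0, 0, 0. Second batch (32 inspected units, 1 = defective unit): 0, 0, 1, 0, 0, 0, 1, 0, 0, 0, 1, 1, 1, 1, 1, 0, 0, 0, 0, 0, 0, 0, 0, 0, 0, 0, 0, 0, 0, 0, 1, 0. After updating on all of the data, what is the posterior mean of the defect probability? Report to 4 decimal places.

0.1811

The Beta prior is conjugate to a Binomial/Bernoulli likelihood; the update adds successes to α and failures to β.
After batch 1: Beta(3.6+2, 9.5+28) = Beta(5.6, 37.5).
After batch 2: Beta(5.6+8, 37.5+24) = Beta(13.6, 61.5).
Posterior mean = α/(α+β) = 13.6/75.1 = 0.1811.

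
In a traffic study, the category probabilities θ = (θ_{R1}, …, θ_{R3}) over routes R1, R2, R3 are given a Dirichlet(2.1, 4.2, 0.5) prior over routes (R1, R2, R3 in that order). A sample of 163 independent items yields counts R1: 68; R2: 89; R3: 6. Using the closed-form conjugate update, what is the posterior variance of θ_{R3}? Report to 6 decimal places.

The Dirichlet prior is conjugate to the Multinomial likelihood: each posterior αⱼ = prior αⱼ + observed count nⱼ.
Posterior concentration: (70.1, 93.2, 6.5), total = 169.8.
Var[θ_j] = α_j(Σα−α_j)/((Σα)²(Σα+1)) = 6.5·163.3/(169.8²·170.8) = 0.000216.

0.000216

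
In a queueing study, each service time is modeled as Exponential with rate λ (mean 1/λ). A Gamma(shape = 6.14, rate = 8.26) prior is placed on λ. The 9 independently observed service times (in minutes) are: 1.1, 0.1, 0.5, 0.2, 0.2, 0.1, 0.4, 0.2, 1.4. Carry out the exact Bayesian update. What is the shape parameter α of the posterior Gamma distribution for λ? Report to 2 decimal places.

15.14

With a Gamma(shape α, rate β) prior on the exponential rate λ, the posterior after n observations with total T = Σxᵢ is Gamma(α+n, β+T).
Sum of observations T = 4.2 minutes; n = 9.
Posterior: Gamma(6.14+9, 8.26+4.2) = Gamma(15.14, 12.46).
Posterior α = 15.14.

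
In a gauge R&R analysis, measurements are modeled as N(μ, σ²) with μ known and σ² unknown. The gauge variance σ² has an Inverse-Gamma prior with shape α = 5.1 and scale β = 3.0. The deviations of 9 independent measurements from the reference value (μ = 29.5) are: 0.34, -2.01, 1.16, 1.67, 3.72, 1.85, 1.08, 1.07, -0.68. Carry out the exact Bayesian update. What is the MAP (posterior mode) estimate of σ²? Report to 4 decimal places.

1.6191

With known mean μ and an Inverse-Gamma(α, β) prior on σ², the Normal likelihood is conjugate: posterior is Inv-Gamma(α + n/2, β + Σ(xᵢ−μ)²/2).
Σ(xᵢ−μ)² = (0.34)² + (-2.01)² + (1.16)² + (1.67)² + (3.72)² + (1.85)² + (1.08)² + (1.07)² + (-0.68)² = 28.3248.
Posterior: Inv-Gamma(5.1 + 9/2, 3.0 + 28.3248/2) = Inv-Gamma(9.60, 17.16240).
Mode = β/(α+1) = 17.16240/10.60 = 1.6191.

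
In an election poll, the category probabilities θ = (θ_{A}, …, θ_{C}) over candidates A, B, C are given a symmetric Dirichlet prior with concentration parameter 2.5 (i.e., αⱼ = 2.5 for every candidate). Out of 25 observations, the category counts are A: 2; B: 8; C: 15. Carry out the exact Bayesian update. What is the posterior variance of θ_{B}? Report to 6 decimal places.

The Dirichlet prior is conjugate to the Multinomial likelihood: each posterior αⱼ = prior αⱼ + observed count nⱼ.
Posterior concentration: (4.5, 10.5, 17.5), total = 32.5.
Var[θ_j] = α_j(Σα−α_j)/((Σα)²(Σα+1)) = 10.5·22.0/(32.5²·33.5) = 0.006528.

0.006528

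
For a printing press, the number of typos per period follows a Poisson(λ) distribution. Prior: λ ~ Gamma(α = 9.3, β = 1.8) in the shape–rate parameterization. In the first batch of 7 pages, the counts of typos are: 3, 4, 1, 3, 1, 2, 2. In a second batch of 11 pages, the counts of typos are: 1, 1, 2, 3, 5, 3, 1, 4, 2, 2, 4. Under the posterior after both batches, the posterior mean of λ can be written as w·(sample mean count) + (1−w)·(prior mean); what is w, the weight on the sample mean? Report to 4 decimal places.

With a Gamma(shape α, rate β) prior, the Poisson likelihood is conjugate: the posterior is Gamma(α + ΣXᵢ, β + n).
Total number of pages: n = 7 + 11 = 18.
Posterior mean = (α₀+S)/(β₀+n) = [n/(β₀+n)]·(S/n) + [β₀/(β₀+n)]·(α₀/β₀), so only n and β₀ enter the weight.
Weight on data w = n/(β₀+n) = 18/(1.8+18) = 18/19.8 = 0.9091.

0.9091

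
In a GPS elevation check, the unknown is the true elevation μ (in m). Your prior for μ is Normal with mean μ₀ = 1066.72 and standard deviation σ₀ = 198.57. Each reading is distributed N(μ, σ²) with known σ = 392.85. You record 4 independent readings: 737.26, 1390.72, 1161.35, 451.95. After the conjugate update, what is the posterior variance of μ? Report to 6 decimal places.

For Normal data with known variance σ², a Normal(μ₀, σ₀²) prior on μ is conjugate. Posterior precision = 1/σ₀² + n/σ²; posterior mean is the precision-weighted average of μ₀ and x̄.
σ₀² = 198.57² = 39430.0449, σ² = 392.85² = 154331.1225; σ² + n·σ₀² = 154331.1225 + 4·39430.0449 = 312051.3021.
Posterior precision = 1/σ₀² + n/σ² = 1/39430.0449 + 4/154331.1225 = (σ² + n·σ₀²)/(σ₀²σ²) = 312051.3021/(39430.0449·154331.1225); posterior variance σₙ² = σ₀²σ²/(σ² + n·σ₀²) = 39430.0449·154331.1225/312051.3021 = 19500.905937.

19500.905937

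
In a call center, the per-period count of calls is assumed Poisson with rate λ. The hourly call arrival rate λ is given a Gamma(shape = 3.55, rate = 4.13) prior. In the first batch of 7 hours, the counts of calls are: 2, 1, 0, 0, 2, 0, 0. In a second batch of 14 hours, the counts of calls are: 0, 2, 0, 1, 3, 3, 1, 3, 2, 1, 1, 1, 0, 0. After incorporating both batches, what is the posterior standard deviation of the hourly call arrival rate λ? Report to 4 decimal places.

With a Gamma(shape α, rate β) prior, the Poisson likelihood is conjugate: the posterior is Gamma(α + ΣXᵢ, β + n).
Batch 1: sum of counts S = 5 over n = 7 hours.
After batch 1: Gamma(α+S, β+n) = Gamma(3.55+5, 4.13+7) = Gamma(8.55, 11.13).
Batch 2: sum of counts S = 18 over n = 14 hours.
After batch 2: Gamma(α+S, β+n) = Gamma(8.55+18, 11.13+14) = Gamma(26.55, 25.13).
SD = √α/β = √26.55/25.13 = 0.2050.

0.2050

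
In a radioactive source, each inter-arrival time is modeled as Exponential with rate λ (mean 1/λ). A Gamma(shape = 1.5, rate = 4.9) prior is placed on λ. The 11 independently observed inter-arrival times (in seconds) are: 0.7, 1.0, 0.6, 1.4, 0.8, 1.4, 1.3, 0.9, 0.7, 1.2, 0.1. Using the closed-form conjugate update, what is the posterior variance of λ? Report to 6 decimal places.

0.055556

With a Gamma(shape α, rate β) prior on the exponential rate λ, the posterior after n observations with total T = Σxᵢ is Gamma(α+n, β+T).
Sum of observations T = 10.1 seconds; n = 11.
Posterior: Gamma(1.5+11, 4.9+10.1) = Gamma(12.5, 15.0).
Var = α/β² = 0.055556.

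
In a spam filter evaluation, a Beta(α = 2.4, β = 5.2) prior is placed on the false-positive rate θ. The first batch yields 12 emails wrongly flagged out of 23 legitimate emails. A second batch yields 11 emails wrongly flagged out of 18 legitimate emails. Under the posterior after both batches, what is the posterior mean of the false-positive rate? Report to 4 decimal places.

0.5226

The Beta prior is conjugate to a Binomial/Bernoulli likelihood; the update adds successes to α and failures to β.
After batch 1: Beta(2.4+12, 5.2+11) = Beta(14.4, 16.2).
After batch 2: Beta(14.4+11, 16.2+7) = Beta(25.4, 23.2).
Posterior mean = α/(α+β) = 25.4/48.6 = 0.5226.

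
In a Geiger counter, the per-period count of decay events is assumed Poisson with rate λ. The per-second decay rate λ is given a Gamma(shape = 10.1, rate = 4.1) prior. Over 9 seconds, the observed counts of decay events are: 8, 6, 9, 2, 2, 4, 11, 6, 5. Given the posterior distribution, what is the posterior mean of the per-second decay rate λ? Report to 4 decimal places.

4.8168

With a Gamma(shape α, rate β) prior, the Poisson likelihood is conjugate: the posterior is Gamma(α + ΣXᵢ, β + n).
Sum of counts S = 53 over n = 9 seconds.
Posterior: Gamma(α+S, β+n) = Gamma(10.1+53, 4.1+9) = Gamma(63.1, 13.1).
Posterior mean = α/β = 63.1/13.1 = 4.8168.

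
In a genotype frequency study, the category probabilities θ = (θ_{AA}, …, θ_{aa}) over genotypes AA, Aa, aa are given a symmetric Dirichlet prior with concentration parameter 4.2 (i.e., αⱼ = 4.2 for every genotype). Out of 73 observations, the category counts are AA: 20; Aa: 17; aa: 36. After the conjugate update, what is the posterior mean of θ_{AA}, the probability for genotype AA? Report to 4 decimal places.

The Dirichlet prior is conjugate to the Multinomial likelihood: each posterior αⱼ = prior αⱼ + observed count nⱼ.
Posterior concentration: (24.2, 21.2, 40.2), total = 85.6.
E[θ_{AA}|data] = α_{AA}/Σα = 24.2/85.6 = 0.2827.

0.2827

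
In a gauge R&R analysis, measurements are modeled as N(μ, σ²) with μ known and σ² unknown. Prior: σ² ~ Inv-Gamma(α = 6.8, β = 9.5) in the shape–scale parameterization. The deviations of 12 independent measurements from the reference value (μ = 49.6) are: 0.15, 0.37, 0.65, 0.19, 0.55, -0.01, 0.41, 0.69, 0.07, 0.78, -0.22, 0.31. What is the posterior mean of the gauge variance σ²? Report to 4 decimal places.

With known mean μ and an Inverse-Gamma(α, β) prior on σ², the Normal likelihood is conjugate: posterior is Inv-Gamma(α + n/2, β + Σ(xᵢ−μ)²/2).
Σ(xᵢ−μ)² = (0.15)² + (0.37)² + (0.65)² + (0.19)² + (0.55)² + (-0.01)² + (0.41)² + (0.69)² + (0.07)² + (0.78)² + (-0.22)² + (0.31)² = 2.3226.
Posterior: Inv-Gamma(6.8 + 12/2, 9.5 + 2.3226/2) = Inv-Gamma(12.80, 10.66130).
E[σ²|data] = β/(α−1) = 10.66130/11.80 = 0.9035.

0.9035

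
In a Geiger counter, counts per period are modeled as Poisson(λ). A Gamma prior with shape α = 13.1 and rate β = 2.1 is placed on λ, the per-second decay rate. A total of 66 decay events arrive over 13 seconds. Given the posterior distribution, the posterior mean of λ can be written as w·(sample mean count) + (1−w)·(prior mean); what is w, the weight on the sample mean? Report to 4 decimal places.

0.8609

With a Gamma(shape α, rate β) prior, the Poisson likelihood is conjugate: the posterior is Gamma(α + ΣXᵢ, β + n).
Posterior mean = (α₀+S)/(β₀+n) = [n/(β₀+n)]·(S/n) + [β₀/(β₀+n)]·(α₀/β₀), so only n and β₀ enter the weight.
Weight on data w = n/(β₀+n) = 13/(2.1+13) = 13/15.1 = 0.8609.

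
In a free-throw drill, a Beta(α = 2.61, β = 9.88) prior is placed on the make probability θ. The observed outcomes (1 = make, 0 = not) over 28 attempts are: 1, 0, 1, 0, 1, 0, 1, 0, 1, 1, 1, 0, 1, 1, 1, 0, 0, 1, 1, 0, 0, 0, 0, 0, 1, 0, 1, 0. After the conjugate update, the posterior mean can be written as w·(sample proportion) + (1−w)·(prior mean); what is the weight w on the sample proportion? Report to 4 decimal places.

The Beta prior is conjugate to a Binomial/Bernoulli likelihood; the update adds successes to α and failures to β.
Posterior mean = (α₀+k)/(α₀+β₀+n) = [n/(α₀+β₀+n)]·(k/n) + [(α₀+β₀)/(α₀+β₀+n)]·α₀/(α₀+β₀), so only n and the prior enter the weight.
The weight on the data is w = n/(α₀+β₀+n) = 28/(2.61+9.88+28) = 28/40.49 = 0.6915.

0.6915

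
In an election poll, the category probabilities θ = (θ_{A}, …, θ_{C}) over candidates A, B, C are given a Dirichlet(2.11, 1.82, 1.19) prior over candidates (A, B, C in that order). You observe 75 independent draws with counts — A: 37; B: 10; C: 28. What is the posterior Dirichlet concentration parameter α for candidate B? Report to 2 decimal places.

11.82

The Dirichlet prior is conjugate to the Multinomial likelihood: each posterior αⱼ = prior αⱼ + observed count nⱼ.
Posterior concentration: (39.11, 11.82, 29.19), total = 80.12.
α_{B} = 1.82 + 10 = 11.82.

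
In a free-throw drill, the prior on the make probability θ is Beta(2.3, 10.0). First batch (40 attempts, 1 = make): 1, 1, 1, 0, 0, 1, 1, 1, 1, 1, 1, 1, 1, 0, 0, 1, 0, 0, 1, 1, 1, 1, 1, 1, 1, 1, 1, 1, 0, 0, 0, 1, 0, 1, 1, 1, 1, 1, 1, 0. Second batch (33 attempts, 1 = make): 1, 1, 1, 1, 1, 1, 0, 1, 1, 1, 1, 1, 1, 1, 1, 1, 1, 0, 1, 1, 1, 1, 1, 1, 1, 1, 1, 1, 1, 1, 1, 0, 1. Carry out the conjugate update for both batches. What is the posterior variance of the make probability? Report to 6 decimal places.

0.002343

The Beta prior is conjugate to a Binomial/Bernoulli likelihood; the update adds successes to α and failures to β.
After batch 1: Beta(2.3+29, 10.0+11) = Beta(31.3, 21.0).
After batch 2: Beta(31.3+30, 21.0+3) = Beta(61.3, 24.0).
Var = αβ/((α+β)²(α+β+1)) = 61.3·24.0/(85.3²·86.3) = 0.002343.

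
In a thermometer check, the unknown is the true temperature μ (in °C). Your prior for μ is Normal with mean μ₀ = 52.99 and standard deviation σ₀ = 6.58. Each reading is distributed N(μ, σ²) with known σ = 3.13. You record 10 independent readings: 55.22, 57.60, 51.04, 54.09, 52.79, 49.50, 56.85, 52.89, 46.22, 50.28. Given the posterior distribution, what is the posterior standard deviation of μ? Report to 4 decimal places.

For Normal data with known variance σ², a Normal(μ₀, σ₀²) prior on μ is conjugate. Posterior precision = 1/σ₀² + n/σ²; posterior mean is the precision-weighted average of μ₀ and x̄.
σ₀² = 6.58² = 43.2964, σ² = 3.13² = 9.7969; σ² + n·σ₀² = 9.7969 + 10·43.2964 = 442.7609.
Posterior precision = 1/σ₀² + n/σ² = 1/43.2964 + 10/9.7969 = (σ² + n·σ₀²)/(σ₀²σ²) = 442.7609/(43.2964·9.7969); posterior variance σₙ² = σ₀²σ²/(σ² + n·σ₀²) = 43.2964·9.7969/442.7609 = 0.958013.
Posterior SD = √σₙ² = √(43.2964·9.7969/442.7609) = 0.9788.

0.9788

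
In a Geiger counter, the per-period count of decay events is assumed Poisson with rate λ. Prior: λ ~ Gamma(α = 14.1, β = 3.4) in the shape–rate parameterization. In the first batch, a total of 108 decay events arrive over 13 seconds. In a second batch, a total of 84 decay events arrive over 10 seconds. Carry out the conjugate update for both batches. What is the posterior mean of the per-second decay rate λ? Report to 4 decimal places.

7.8068

With a Gamma(shape α, rate β) prior, the Poisson likelihood is conjugate: the posterior is Gamma(α + ΣXᵢ, β + n).
After batch 1: Gamma(α+S, β+n) = Gamma(14.1+108, 3.4+13) = Gamma(122.1, 16.4).
After batch 2: Gamma(α+S, β+n) = Gamma(122.1+84, 16.4+10) = Gamma(206.1, 26.4).
Posterior mean = α/β = 206.1/26.4 = 7.8068.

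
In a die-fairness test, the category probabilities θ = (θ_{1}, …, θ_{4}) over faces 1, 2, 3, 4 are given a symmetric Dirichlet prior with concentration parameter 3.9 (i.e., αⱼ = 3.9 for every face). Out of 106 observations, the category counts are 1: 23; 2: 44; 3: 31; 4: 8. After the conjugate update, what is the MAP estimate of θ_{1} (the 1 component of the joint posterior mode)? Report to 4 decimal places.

0.2202

The Dirichlet prior is conjugate to the Multinomial likelihood: each posterior αⱼ = prior αⱼ + observed count nⱼ.
Posterior concentration: (26.9, 47.9, 34.9, 11.9), total = 121.6.
Joint mode component: (α_{1}−1)/(Σα−K) = 25.9/117.6 = 0.2202.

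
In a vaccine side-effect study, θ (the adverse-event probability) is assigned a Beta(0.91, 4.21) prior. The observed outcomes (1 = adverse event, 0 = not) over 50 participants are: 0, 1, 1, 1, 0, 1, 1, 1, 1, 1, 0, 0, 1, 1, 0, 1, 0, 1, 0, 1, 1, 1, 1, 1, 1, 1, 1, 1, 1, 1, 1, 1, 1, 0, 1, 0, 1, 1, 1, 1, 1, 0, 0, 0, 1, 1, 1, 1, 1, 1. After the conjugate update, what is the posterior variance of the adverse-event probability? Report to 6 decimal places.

0.003699

The Beta prior is conjugate to a Binomial/Bernoulli likelihood; the update adds successes to α and failures to β.
Posterior: Beta(α+k, β+n−k) = Beta(0.91+38, 4.21+12) = Beta(38.91, 16.21).
Var = αβ/((α+β)²(α+β+1)) = 38.91·16.21/(55.12²·56.12) = 0.003699.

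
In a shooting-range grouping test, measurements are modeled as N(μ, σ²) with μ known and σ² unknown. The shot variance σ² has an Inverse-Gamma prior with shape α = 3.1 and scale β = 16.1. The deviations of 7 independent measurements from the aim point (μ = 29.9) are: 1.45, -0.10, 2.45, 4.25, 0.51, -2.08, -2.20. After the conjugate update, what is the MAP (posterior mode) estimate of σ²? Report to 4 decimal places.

With known mean μ and an Inverse-Gamma(α, β) prior on σ², the Normal likelihood is conjugate: posterior is Inv-Gamma(α + n/2, β + Σ(xᵢ−μ)²/2).
Σ(xᵢ−μ)² = (1.45)² + (-0.10)² + (2.45)² + (4.25)² + (0.51)² + (-2.08)² + (-2.20)² = 35.6040.
Posterior: Inv-Gamma(3.1 + 7/2, 16.1 + 35.6040/2) = Inv-Gamma(6.60, 33.90200).
Mode = β/(α+1) = 33.90200/7.60 = 4.4608.

4.4608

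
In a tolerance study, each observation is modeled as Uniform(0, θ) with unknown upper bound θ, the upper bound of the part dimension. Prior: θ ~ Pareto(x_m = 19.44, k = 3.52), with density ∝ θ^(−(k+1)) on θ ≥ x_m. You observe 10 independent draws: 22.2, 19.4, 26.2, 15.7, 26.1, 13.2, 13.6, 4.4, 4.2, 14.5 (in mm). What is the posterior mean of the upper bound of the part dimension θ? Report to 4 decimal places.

28.2927

A Pareto(scale x_m, shape k) prior on the upper bound θ of Uniform(0, θ) is conjugate: posterior is Pareto(max(x_m, max xᵢ), k + n).
Sample maximum = 26.2; prior scale x_m = 19.44 → posterior scale = max = 26.20.
Posterior shape = 3.52 + 10 = 13.52.
E[θ|data] = k·x_m/(k−1) = 13.52·26.20/12.52 = 28.2927.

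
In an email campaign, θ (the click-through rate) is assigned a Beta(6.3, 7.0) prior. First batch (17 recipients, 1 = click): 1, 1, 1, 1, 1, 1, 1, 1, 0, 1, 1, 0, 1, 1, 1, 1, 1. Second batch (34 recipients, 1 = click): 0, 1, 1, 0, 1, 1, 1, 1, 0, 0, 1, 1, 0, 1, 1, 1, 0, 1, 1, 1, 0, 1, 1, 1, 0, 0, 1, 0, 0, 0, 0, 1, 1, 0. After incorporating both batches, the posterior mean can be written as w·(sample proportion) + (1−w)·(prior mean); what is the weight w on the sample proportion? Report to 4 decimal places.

0.7932

The Beta prior is conjugate to a Binomial/Bernoulli likelihood; the update adds successes to α and failures to β.
Total number of recipients: n = 17 + 34 = 51.
Posterior mean = (α₀+k)/(α₀+β₀+n) = [n/(α₀+β₀+n)]·(k/n) + [(α₀+β₀)/(α₀+β₀+n)]·α₀/(α₀+β₀), so only n and the prior enter the weight.
The weight on the data is w = n/(α₀+β₀+n) = 51/(6.3+7.0+51) = 51/64.3 = 0.7932.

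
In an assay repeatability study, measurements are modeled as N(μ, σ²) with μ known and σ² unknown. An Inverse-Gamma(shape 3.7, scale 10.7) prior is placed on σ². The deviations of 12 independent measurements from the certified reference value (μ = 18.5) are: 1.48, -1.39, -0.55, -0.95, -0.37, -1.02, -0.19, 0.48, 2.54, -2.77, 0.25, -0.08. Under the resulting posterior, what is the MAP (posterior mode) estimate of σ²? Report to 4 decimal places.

With known mean μ and an Inverse-Gamma(α, β) prior on σ², the Normal likelihood is conjugate: posterior is Inv-Gamma(α + n/2, β + Σ(xᵢ−μ)²/2).
Σ(xᵢ−μ)² = (1.48)² + (-1.39)² + (-0.55)² + (-0.95)² + (-0.37)² + (-1.02)² + (-0.19)² + (0.48)² + (2.54)² + (-2.77)² + (0.25)² + (-0.08)² = 20.9647.
Posterior: Inv-Gamma(3.7 + 12/2, 10.7 + 20.9647/2) = Inv-Gamma(9.70, 21.18235).
Mode = β/(α+1) = 21.18235/10.70 = 1.9797.

1.9797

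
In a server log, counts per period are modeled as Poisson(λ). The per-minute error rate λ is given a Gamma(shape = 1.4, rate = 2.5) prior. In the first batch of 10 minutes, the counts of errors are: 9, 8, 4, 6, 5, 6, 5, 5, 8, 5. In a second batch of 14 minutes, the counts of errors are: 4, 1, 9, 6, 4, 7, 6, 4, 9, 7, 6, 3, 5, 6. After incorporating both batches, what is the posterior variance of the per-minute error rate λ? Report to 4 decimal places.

0.1985

With a Gamma(shape α, rate β) prior, the Poisson likelihood is conjugate: the posterior is Gamma(α + ΣXᵢ, β + n).
Batch 1: sum of counts S = 61 over n = 10 minutes.
After batch 1: Gamma(α+S, β+n) = Gamma(1.4+61, 2.5+10) = Gamma(62.4, 12.5).
Batch 2: sum of counts S = 77 over n = 14 minutes.
After batch 2: Gamma(α+S, β+n) = Gamma(62.4+77, 12.5+14) = Gamma(139.4, 26.5).
Var = α/β² = 139.4/26.5² = 0.1985.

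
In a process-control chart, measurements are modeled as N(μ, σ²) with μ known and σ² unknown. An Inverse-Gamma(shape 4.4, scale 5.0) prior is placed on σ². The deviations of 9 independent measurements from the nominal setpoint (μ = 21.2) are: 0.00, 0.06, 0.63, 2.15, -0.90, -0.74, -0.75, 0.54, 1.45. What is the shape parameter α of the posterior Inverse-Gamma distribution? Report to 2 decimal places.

With known mean μ and an Inverse-Gamma(α, β) prior on σ², the Normal likelihood is conjugate: posterior is Inv-Gamma(α + n/2, β + Σ(xᵢ−μ)²/2).
Σ(xᵢ−μ)² = (0.00)² + (0.06)² + (0.63)² + (2.15)² + (-0.90)² + (-0.74)² + (-0.75)² + (0.54)² + (1.45)² = 9.3372.
Posterior: Inv-Gamma(4.4 + 9/2, 5.0 + 9.3372/2) = Inv-Gamma(8.90, 9.66860).
Posterior α = 8.90.

8.90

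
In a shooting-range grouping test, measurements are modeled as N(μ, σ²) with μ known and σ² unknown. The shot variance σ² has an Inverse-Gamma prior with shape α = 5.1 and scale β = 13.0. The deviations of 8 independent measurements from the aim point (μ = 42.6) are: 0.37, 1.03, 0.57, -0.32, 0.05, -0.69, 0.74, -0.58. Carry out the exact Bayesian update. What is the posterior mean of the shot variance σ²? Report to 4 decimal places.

1.7894

With known mean μ and an Inverse-Gamma(α, β) prior on σ², the Normal likelihood is conjugate: posterior is Inv-Gamma(α + n/2, β + Σ(xᵢ−μ)²/2).
Σ(xᵢ−μ)² = (0.37)² + (1.03)² + (0.57)² + (-0.32)² + (0.05)² + (-0.69)² + (0.74)² + (-0.58)² = 2.9877.
Posterior: Inv-Gamma(5.1 + 8/2, 13.0 + 2.9877/2) = Inv-Gamma(9.10, 14.49385).
E[σ²|data] = β/(α−1) = 14.49385/8.10 = 1.7894.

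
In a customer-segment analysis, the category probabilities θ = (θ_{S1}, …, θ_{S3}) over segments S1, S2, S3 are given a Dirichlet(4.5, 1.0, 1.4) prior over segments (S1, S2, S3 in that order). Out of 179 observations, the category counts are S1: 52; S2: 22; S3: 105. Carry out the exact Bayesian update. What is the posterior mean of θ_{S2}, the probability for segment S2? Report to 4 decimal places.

The Dirichlet prior is conjugate to the Multinomial likelihood: each posterior αⱼ = prior αⱼ + observed count nⱼ.
Posterior concentration: (56.5, 23.0, 106.4), total = 185.9.
E[θ_{S2}|data] = α_{S2}/Σα = 23.0/185.9 = 0.1237.

0.1237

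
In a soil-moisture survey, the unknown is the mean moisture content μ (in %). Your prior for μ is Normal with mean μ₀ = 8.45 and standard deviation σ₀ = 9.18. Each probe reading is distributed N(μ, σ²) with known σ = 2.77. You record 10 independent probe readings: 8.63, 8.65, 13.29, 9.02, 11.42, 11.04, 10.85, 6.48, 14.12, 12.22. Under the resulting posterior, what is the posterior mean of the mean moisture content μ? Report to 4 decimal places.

10.5529

For Normal data with known variance σ², a Normal(μ₀, σ₀²) prior on μ is conjugate. Posterior precision = 1/σ₀² + n/σ²; posterior mean is the precision-weighted average of μ₀ and x̄.
Σxᵢ = 8.63 + 8.65 + 13.29 + 9.02 + 11.42 + 11.04 + 10.85 + 6.48 + 14.12 + 12.22 = 105.72, so n·x̄ = 105.72.
σ₀² = 9.18² = 84.2724, σ² = 2.77² = 7.6729; σ² + n·σ₀² = 7.6729 + 10·84.2724 = 850.3969.
Posterior mean = (μ₀/σ₀² + n·x̄/σ²)/(1/σ₀² + n/σ²) = (σ²·μ₀ + σ₀²·n·x̄)/(σ² + n·σ₀²) = (7.6729·8.45 + 84.2724·105.72)/850.3969 = 8974.114133/850.3969 = 10.5529.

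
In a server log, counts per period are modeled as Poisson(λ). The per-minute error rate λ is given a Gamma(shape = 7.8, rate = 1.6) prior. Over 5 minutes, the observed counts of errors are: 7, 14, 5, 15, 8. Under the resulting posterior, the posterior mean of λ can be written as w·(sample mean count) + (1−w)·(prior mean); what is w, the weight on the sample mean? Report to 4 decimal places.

0.7576

With a Gamma(shape α, rate β) prior, the Poisson likelihood is conjugate: the posterior is Gamma(α + ΣXᵢ, β + n).
Posterior mean = (α₀+S)/(β₀+n) = [n/(β₀+n)]·(S/n) + [β₀/(β₀+n)]·(α₀/β₀), so only n and β₀ enter the weight.
Weight on data w = n/(β₀+n) = 5/(1.6+5) = 5/6.6 = 0.7576.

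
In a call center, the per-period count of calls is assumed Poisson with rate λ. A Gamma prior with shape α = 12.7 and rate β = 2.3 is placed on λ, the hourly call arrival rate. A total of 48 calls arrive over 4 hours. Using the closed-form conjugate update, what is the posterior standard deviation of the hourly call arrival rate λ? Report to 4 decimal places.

With a Gamma(shape α, rate β) prior, the Poisson likelihood is conjugate: the posterior is Gamma(α + ΣXᵢ, β + n).
Posterior: Gamma(α+S, β+n) = Gamma(12.7+48, 2.3+4) = Gamma(60.7, 6.3).
SD = √α/β = √60.7/6.3 = 1.2367.

1.2367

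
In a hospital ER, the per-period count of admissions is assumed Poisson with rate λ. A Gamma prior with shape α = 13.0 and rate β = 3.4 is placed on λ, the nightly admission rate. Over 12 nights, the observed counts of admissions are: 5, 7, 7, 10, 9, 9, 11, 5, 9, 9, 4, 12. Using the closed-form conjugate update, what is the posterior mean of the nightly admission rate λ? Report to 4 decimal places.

With a Gamma(shape α, rate β) prior, the Poisson likelihood is conjugate: the posterior is Gamma(α + ΣXᵢ, β + n).
Sum of counts S = 97 over n = 12 nights.
Posterior: Gamma(α+S, β+n) = Gamma(13.0+97, 3.4+12) = Gamma(110.0, 15.4).
Posterior mean = α/β = 110.0/15.4 = 7.1429.

7.1429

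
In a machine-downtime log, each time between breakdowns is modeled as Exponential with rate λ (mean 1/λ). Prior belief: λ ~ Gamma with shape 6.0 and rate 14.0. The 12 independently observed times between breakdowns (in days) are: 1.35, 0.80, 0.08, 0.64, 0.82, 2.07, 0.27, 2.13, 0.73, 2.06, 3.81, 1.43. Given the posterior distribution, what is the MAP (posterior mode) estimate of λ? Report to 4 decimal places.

With a Gamma(shape α, rate β) prior on the exponential rate λ, the posterior after n observations with total T = Σxᵢ is Gamma(α+n, β+T).
Sum of observations T = 16.19 days; n = 12.
Posterior: Gamma(6.0+12, 14.0+16.19) = Gamma(18.0, 30.19).
Mode = (α−1)/β = 0.5631.

0.5631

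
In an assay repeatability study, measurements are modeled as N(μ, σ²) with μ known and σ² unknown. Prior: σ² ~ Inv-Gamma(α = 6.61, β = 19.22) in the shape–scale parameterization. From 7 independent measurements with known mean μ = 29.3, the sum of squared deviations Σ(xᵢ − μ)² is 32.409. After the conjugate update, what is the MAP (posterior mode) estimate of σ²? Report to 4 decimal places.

With known mean μ and an Inverse-Gamma(α, β) prior on σ², the Normal likelihood is conjugate: posterior is Inv-Gamma(α + n/2, β + Σ(xᵢ−μ)²/2).
Posterior: Inv-Gamma(6.61 + 7/2, 19.22 + 32.409/2) = Inv-Gamma(10.11, 35.4245).
Mode = β/(α+1) = 35.4245/11.11 = 3.1885.

3.1885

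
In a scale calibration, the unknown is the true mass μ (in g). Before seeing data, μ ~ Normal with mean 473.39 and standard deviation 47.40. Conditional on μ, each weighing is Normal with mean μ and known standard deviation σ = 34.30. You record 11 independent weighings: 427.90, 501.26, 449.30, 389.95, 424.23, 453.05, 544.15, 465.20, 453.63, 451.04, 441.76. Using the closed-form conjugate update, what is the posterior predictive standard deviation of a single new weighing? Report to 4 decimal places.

For Normal data with known variance σ², a Normal(μ₀, σ₀²) prior on μ is conjugate. Posterior precision = 1/σ₀² + n/σ²; posterior mean is the precision-weighted average of μ₀ and x̄.
σ₀² = 47.40² = 2246.76, σ² = 34.30² = 1176.49; σ² + n·σ₀² = 1176.49 + 11·2246.76 = 25890.85.
Posterior precision = 1/σ₀² + n/σ² = 1/2246.76 + 11/1176.49 = (σ² + n·σ₀²)/(σ₀²σ²) = 25890.85/(2246.76·1176.49); posterior variance σₙ² = σ₀²σ²/(σ² + n·σ₀²) = 2246.76·1176.49/25890.85 = 102.093623.
Predictive variance for one new observation = σₙ² + σ² = 2246.76·1176.49/25890.85 + 1176.49 = σ²·(σ₀² + 25890.85)/25890.85 = 1176.49·28137.61/25890.85 = 1278.583623; SD = √(1176.49·28137.61/25890.85) = 35.7573.

35.7573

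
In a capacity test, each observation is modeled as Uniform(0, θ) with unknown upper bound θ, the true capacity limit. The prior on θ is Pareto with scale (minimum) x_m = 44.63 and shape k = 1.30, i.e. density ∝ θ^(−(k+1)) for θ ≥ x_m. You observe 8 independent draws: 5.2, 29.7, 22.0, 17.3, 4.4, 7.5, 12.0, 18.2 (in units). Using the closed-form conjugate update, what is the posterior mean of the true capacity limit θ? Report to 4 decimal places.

50.0071

A Pareto(scale x_m, shape k) prior on the upper bound θ of Uniform(0, θ) is conjugate: posterior is Pareto(max(x_m, max xᵢ), k + n).
Sample maximum = 29.7; prior scale x_m = 44.63 → posterior scale = max = 44.63.
Posterior shape = 1.30 + 8 = 9.30.
E[θ|data] = k·x_m/(k−1) = 9.30·44.63/8.30 = 50.0071.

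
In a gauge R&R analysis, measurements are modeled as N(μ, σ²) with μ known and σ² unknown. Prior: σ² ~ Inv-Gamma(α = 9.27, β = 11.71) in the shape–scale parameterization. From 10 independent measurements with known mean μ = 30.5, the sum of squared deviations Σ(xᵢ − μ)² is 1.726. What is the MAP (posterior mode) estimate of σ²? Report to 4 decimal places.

With known mean μ and an Inverse-Gamma(α, β) prior on σ², the Normal likelihood is conjugate: posterior is Inv-Gamma(α + n/2, β + Σ(xᵢ−μ)²/2).
Posterior: Inv-Gamma(9.27 + 10/2, 11.71 + 1.726/2) = Inv-Gamma(14.27, 12.5730).
Mode = β/(α+1) = 12.5730/15.27 = 0.8234.

0.8234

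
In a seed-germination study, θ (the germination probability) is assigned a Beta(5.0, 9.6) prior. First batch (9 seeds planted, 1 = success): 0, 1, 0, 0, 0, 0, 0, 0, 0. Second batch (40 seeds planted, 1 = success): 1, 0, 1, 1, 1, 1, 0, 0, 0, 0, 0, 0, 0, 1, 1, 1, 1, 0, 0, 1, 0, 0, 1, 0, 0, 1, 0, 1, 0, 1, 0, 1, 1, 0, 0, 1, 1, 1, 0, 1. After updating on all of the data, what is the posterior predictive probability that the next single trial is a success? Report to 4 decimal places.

0.4088

The Beta prior is conjugate to a Binomial/Bernoulli likelihood; the update adds successes to α and failures to β.
After batch 1: Beta(5.0+1, 9.6+8) = Beta(6.0, 17.6).
After batch 2: Beta(6.0+20, 17.6+20) = Beta(26.0, 37.6).
For a single future Bernoulli trial, P(success | data) = α/(α+β) = 0.4088.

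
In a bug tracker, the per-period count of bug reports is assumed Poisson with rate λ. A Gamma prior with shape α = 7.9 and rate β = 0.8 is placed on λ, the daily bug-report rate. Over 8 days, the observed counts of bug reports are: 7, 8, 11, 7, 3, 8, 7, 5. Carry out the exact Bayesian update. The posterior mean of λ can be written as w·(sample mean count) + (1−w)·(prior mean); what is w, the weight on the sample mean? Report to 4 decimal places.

0.9091

With a Gamma(shape α, rate β) prior, the Poisson likelihood is conjugate: the posterior is Gamma(α + ΣXᵢ, β + n).
Posterior mean = (α₀+S)/(β₀+n) = [n/(β₀+n)]·(S/n) + [β₀/(β₀+n)]·(α₀/β₀), so only n and β₀ enter the weight.
Weight on data w = n/(β₀+n) = 8/(0.8+8) = 8/8.8 = 0.9091.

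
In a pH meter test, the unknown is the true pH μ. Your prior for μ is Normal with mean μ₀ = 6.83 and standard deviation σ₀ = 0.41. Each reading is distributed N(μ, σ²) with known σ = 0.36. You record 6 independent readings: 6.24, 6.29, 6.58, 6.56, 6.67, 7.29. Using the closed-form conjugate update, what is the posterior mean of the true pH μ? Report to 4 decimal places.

6.6306

For Normal data with known variance σ², a Normal(μ₀, σ₀²) prior on μ is conjugate. Posterior precision = 1/σ₀² + n/σ²; posterior mean is the precision-weighted average of μ₀ and x̄.
Σxᵢ = 6.24 + 6.29 + 6.58 + 6.56 + 6.67 + 7.29 = 39.63, so n·x̄ = 39.63.
σ₀² = 0.41² = 0.1681, σ² = 0.36² = 0.1296; σ² + n·σ₀² = 0.1296 + 6·0.1681 = 1.1382.
Posterior mean = (μ₀/σ₀² + n·x̄/σ²)/(1/σ₀² + n/σ²) = (σ²·μ₀ + σ₀²·n·x̄)/(σ² + n·σ₀²) = (0.1296·6.83 + 0.1681·39.63)/1.1382 = 7.546971/1.1382 = 6.6306.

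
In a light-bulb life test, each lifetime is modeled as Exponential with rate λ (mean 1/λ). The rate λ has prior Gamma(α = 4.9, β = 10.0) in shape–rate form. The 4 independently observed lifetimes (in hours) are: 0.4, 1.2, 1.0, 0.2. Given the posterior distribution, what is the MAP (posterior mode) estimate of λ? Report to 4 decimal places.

0.6172

With a Gamma(shape α, rate β) prior on the exponential rate λ, the posterior after n observations with total T = Σxᵢ is Gamma(α+n, β+T).
Sum of observations T = 2.8 hours; n = 4.
Posterior: Gamma(4.9+4, 10.0+2.8) = Gamma(8.9, 12.8).
Mode = (α−1)/β = 0.6172.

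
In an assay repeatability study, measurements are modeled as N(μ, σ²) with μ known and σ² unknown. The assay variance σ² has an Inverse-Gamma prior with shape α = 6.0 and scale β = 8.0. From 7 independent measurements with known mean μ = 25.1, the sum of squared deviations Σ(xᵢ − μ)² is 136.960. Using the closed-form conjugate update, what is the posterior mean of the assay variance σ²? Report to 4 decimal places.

8.9976

With known mean μ and an Inverse-Gamma(α, β) prior on σ², the Normal likelihood is conjugate: posterior is Inv-Gamma(α + n/2, β + Σ(xᵢ−μ)²/2).
Posterior: Inv-Gamma(6.0 + 7/2, 8.0 + 136.960/2) = Inv-Gamma(9.50, 76.4800).
E[σ²|data] = β/(α−1) = 76.4800/8.50 = 8.9976.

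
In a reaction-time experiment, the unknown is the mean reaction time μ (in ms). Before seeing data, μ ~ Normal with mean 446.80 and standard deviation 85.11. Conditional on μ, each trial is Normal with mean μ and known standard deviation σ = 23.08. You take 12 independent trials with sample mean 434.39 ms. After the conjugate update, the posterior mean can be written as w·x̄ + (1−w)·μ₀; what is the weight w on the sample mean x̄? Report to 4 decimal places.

0.9939

For Normal data with known variance σ², a Normal(μ₀, σ₀²) prior on μ is conjugate. Posterior precision = 1/σ₀² + n/σ²; posterior mean is the precision-weighted average of μ₀ and x̄.
σ₀² = 85.11² = 7243.7121, σ² = 23.08² = 532.6864. Prior precision 1/σ₀² = 1/7243.7121; data precision n/σ² = 12/532.6864.
w = (n/σ²)/(1/σ₀² + n/σ²) = n·σ₀²/(σ² + n·σ₀²) = 12·7243.7121/(532.6864 + 12·7243.7121) = 86924.5452/87457.2316 = 0.9939.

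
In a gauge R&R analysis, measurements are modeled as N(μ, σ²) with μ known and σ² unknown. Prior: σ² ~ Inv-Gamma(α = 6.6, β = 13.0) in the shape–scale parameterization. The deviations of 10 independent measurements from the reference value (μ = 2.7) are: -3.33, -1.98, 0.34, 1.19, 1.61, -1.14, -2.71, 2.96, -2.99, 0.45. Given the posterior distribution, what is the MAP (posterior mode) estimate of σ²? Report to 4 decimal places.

2.8445

With known mean μ and an Inverse-Gamma(α, β) prior on σ², the Normal likelihood is conjugate: posterior is Inv-Gamma(α + n/2, β + Σ(xᵢ−μ)²/2).
Σ(xᵢ−μ)² = (-3.33)² + (-1.98)² + (0.34)² + (1.19)² + (1.61)² + (-1.14)² + (-2.71)² + (2.96)² + (-2.99)² + (0.45)² = 45.6810.
Posterior: Inv-Gamma(6.6 + 10/2, 13.0 + 45.6810/2) = Inv-Gamma(11.60, 35.84050).
Mode = β/(α+1) = 35.84050/12.60 = 2.8445.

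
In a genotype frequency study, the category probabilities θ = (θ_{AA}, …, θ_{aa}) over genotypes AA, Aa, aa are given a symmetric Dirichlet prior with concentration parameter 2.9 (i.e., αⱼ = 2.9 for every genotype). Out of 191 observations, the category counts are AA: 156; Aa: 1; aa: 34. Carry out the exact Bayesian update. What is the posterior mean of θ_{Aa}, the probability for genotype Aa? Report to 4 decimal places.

The Dirichlet prior is conjugate to the Multinomial likelihood: each posterior αⱼ = prior αⱼ + observed count nⱼ.
Posterior concentration: (158.9, 3.9, 36.9), total = 199.7.
E[θ_{Aa}|data] = α_{Aa}/Σα = 3.9/199.7 = 0.0195.

0.0195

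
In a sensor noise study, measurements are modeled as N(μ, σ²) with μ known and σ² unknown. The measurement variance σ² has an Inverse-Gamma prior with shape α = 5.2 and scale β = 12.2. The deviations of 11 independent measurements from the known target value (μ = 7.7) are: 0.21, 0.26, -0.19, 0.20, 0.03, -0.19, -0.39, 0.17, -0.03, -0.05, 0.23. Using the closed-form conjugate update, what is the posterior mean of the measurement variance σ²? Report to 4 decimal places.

1.2816

With known mean μ and an Inverse-Gamma(α, β) prior on σ², the Normal likelihood is conjugate: posterior is Inv-Gamma(α + n/2, β + Σ(xᵢ−μ)²/2).
Σ(xᵢ−μ)² = (0.21)² + (0.26)² + (-0.19)² + (0.20)² + (0.03)² + (-0.19)² + (-0.39)² + (0.17)² + (-0.03)² + (-0.05)² + (0.23)² = 0.4621.
Posterior: Inv-Gamma(5.2 + 11/2, 12.2 + 0.4621/2) = Inv-Gamma(10.70, 12.43105).
E[σ²|data] = β/(α−1) = 12.43105/9.70 = 1.2816.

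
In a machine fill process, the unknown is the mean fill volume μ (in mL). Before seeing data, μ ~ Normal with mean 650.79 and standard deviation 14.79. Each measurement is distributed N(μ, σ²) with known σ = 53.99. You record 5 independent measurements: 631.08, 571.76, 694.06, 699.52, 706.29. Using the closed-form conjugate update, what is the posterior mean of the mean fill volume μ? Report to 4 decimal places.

For Normal data with known variance σ², a Normal(μ₀, σ₀²) prior on μ is conjugate. Posterior precision = 1/σ₀² + n/σ²; posterior mean is the precision-weighted average of μ₀ and x̄.
Σxᵢ = 631.08 + 571.76 + 694.06 + 699.52 + 706.29 = 3302.71, so n·x̄ = 3302.71.
σ₀² = 14.79² = 218.7441, σ² = 53.99² = 2914.9201; σ² + n·σ₀² = 2914.9201 + 5·218.7441 = 4008.6406.
Posterior mean = (μ₀/σ₀² + n·x̄/σ²)/(1/σ₀² + n/σ²) = (σ²·μ₀ + σ₀²·n·x̄)/(σ² + n·σ₀²) = (2914.9201·650.79 + 218.7441·3302.71)/4008.6406 = 2619449.17839/4008.6406 = 653.4507.

653.4507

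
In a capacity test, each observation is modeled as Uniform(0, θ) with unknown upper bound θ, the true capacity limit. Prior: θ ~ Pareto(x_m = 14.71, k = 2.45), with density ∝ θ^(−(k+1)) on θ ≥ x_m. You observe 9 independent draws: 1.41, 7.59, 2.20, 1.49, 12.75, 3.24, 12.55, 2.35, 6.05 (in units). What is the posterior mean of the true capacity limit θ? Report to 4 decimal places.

A Pareto(scale x_m, shape k) prior on the upper bound θ of Uniform(0, θ) is conjugate: posterior is Pareto(max(x_m, max xᵢ), k + n).
Sample maximum = 12.75; prior scale x_m = 14.71 → posterior scale = max = 14.71.
Posterior shape = 2.45 + 9 = 11.45.
E[θ|data] = k·x_m/(k−1) = 11.45·14.71/10.45 = 16.1177.

16.1177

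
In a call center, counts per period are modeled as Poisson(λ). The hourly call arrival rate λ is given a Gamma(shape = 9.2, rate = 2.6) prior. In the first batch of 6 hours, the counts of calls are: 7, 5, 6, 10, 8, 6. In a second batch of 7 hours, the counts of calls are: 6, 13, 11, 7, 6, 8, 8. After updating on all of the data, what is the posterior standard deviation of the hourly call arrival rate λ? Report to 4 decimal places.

With a Gamma(shape α, rate β) prior, the Poisson likelihood is conjugate: the posterior is Gamma(α + ΣXᵢ, β + n).
Batch 1: sum of counts S = 42 over n = 6 hours.
After batch 1: Gamma(α+S, β+n) = Gamma(9.2+42, 2.6+6) = Gamma(51.2, 8.6).
Batch 2: sum of counts S = 59 over n = 7 hours.
After batch 2: Gamma(α+S, β+n) = Gamma(51.2+59, 8.6+7) = Gamma(110.2, 15.6).
SD = √α/β = √110.2/15.6 = 0.6729.

0.6729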